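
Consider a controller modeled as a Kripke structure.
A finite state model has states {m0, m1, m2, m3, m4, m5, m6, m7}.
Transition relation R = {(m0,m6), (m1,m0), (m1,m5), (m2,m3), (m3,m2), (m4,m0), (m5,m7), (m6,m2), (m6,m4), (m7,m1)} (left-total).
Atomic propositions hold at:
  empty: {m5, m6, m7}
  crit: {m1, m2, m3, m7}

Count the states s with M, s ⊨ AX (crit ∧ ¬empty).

Sat(¬empty) = {m0, m1, m2, m3, m4}
Sat(crit ∧ ¬empty) = {m1, m2, m3}
Sat(AX (crit ∧ ¬empty)) = {s : every successor in {m1, m2, m3}} = {m2, m3, m7}
|Sat(AX (crit ∧ ¬empty))| = |{m2, m3, m7}| = 3.

3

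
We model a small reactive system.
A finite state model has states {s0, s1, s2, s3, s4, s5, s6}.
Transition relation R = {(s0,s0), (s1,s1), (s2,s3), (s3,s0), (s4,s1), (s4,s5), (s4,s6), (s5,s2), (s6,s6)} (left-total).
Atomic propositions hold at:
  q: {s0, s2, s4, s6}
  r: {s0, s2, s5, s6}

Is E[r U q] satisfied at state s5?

Yes

E[r U q]: least fixpoint, start Z0 = Sat(q) = {s0, s2, s4, s6}, add states in Sat(r) with some successor in Z. Z1 = {s0, s2, s4, s5, s6}; fixed.
Sat(E[r U q]) = {s0, s2, s4, s5, s6}
s5 ∈ Sat(E[r U q]) = {s0, s2, s4, s5, s6}, so the formula holds at s5.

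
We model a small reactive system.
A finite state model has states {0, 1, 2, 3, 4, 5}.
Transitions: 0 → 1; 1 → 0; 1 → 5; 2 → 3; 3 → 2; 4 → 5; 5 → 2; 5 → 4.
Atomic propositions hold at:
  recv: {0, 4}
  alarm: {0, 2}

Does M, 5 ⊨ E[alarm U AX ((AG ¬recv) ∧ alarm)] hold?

No

Sat(¬recv) = {1, 2, 3, 5}
AG ¬recv: greatest fixpoint, start Z0 = {1, 2, 3, 5}, keep only states in Sat with every successor in Z. Z1 = {2, 3}; fixed.
Sat(AG ¬recv) = {2, 3}
Sat((AG ¬recv) ∧ alarm) = {2}
Sat(AX ((AG ¬recv) ∧ alarm)) = {s : every successor in {2}} = {3}
E[alarm U AX ((AG ¬recv) ∧ alarm)]: least fixpoint, start Z0 = Sat(AX ((AG ¬recv) ∧ alarm)) = {3}, add states in Sat(alarm) with some successor in Z. Z1 = {2, 3}; fixed.
Sat(E[alarm U AX ((AG ¬recv) ∧ alarm)]) = {2, 3}
5 ∉ Sat(E[alarm U AX ((AG ¬recv) ∧ alarm)]) = {2, 3}, so the formula does not hold at 5.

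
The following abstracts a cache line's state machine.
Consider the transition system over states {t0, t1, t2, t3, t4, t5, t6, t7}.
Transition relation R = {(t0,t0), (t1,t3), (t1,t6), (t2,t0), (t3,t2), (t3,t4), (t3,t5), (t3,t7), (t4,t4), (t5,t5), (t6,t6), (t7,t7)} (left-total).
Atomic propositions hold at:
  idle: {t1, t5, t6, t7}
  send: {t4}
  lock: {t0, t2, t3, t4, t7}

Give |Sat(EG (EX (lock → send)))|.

Sat(lock → send) = {t1, t4, t5, t6}
Sat(EX (lock → send)) = {s : some successor in {t1, t4, t5, t6}} = {t1, t3, t4, t5, t6}
EG (EX (lock → send)): greatest fixpoint, start Z0 = {t1, t3, t4, t5, t6}, keep only states in Sat with some successor in Z. Already a fixed point.
Sat(EG (EX (lock → send))) = {t1, t3, t4, t5, t6}
|Sat(EG (EX (lock → send)))| = |{t1, t3, t4, t5, t6}| = 5.

5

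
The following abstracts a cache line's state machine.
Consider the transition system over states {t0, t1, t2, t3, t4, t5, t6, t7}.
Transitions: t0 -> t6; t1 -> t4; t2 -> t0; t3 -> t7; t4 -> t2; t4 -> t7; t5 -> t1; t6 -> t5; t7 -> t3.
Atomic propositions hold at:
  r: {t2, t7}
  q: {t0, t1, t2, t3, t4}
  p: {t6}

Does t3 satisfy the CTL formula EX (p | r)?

Sat(p | r) = {t2, t6, t7}
Sat(EX (p | r)) = {s : some successor in {t2, t6, t7}} = {t0, t3, t4}
t3 ∈ Sat(EX (p | r)) = {t0, t3, t4}, so the formula holds at t3.

Yes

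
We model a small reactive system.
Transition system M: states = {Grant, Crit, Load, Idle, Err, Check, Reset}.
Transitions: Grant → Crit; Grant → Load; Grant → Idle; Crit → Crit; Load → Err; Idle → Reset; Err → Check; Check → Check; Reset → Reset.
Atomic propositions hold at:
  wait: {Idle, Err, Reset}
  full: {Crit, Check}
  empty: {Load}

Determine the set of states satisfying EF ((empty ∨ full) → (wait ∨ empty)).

{Grant, Load, Idle, Err, Reset}

Sat(empty ∨ full) = {Crit, Load, Check}
Sat(wait ∨ empty) = {Load, Idle, Err, Reset}
Sat((empty ∨ full) → (wait ∨ empty)) = {Grant, Load, Idle, Err, Reset}
EF ((empty ∨ full) → (wait ∨ empty)): least fixpoint, start Z0 = {Grant, Load, Idle, Err, Reset}, add states with some successor in Z. Already a fixed point.
Sat(EF ((empty ∨ full) → (wait ∨ empty))) = {Grant, Load, Idle, Err, Reset}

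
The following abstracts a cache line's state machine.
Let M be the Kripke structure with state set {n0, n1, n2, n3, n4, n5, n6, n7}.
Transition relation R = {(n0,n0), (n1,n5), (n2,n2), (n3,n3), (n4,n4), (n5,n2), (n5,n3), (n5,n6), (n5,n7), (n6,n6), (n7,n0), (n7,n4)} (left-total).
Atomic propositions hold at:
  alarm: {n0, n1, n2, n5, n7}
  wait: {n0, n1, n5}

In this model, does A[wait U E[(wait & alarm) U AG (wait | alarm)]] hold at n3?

Sat(wait & alarm) = {n0, n1, n5}
Sat(wait | alarm) = {n0, n1, n2, n5, n7}
AG (wait | alarm): greatest fixpoint, start Z0 = {n0, n1, n2, n5, n7}, keep only states in Sat with every successor in Z. Z1 = {n0, n1, n2}; Z2 = {n0, n2}; fixed.
Sat(AG (wait | alarm)) = {n0, n2}
E[(wait & alarm) U AG (wait | alarm)]: least fixpoint, start Z0 = Sat(AG (wait | alarm)) = {n0, n2}, add states in Sat(wait & alarm) with some successor in Z. Z1 = {n0, n2, n5}; Z2 = {n0, n1, n2, n5}; fixed.
Sat(E[(wait & alarm) U AG (wait | alarm)]) = {n0, n1, n2, n5}
A[wait U E[(wait & alarm) U AG (wait | alarm)]]: least fixpoint, start Z0 = Sat(E[(wait & alarm) U AG (wait | alarm)]) = {n0, n1, n2, n5}, add states in Sat(wait) with every successor in Z. Already a fixed point.
Sat(A[wait U E[(wait & alarm) U AG (wait | alarm)]]) = {n0, n1, n2, n5}
n3 ∉ Sat(A[wait U E[(wait & alarm) U AG (wait | alarm)]]) = {n0, n1, n2, n5}, so the formula does not hold at n3.

No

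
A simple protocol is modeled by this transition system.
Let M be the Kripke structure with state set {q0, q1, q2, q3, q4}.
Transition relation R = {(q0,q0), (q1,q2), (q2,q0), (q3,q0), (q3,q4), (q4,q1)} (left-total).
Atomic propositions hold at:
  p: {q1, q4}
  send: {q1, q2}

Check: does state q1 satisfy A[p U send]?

Yes

A[p U send]: least fixpoint, start Z0 = Sat(send) = {q1, q2}, add states in Sat(p) with every successor in Z. Z1 = {q1, q2, q4}; fixed.
Sat(A[p U send]) = {q1, q2, q4}
q1 ∈ Sat(A[p U send]) = {q1, q2, q4}, so the formula holds at q1.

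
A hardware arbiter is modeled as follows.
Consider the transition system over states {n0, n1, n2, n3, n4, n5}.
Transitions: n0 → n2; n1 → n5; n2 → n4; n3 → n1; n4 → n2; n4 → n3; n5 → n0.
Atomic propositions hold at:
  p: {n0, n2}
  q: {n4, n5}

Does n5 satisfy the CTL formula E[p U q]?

Yes

E[p U q]: least fixpoint, start Z0 = Sat(q) = {n4, n5}, add states in Sat(p) with some successor in Z. Z1 = {n2, n4, n5}; Z2 = {n0, n2, n4, n5}; fixed.
Sat(E[p U q]) = {n0, n2, n4, n5}
n5 ∈ Sat(E[p U q]) = {n0, n2, n4, n5}, so the formula holds at n5.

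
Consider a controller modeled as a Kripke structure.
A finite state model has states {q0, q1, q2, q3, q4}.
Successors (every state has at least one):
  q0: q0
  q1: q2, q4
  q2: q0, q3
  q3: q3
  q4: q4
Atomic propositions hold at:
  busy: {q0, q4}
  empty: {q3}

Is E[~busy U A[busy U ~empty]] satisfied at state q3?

No

Sat(~busy) = {q1, q2, q3}
Sat(~empty) = {q0, q1, q2, q4}
A[busy U ~empty]: least fixpoint, start Z0 = Sat(~empty) = {q0, q1, q2, q4}, add states in Sat(busy) with every successor in Z. Already a fixed point.
Sat(A[busy U ~empty]) = {q0, q1, q2, q4}
E[~busy U A[busy U ~empty]]: least fixpoint, start Z0 = Sat(A[busy U ~empty]) = {q0, q1, q2, q4}, add states in Sat(~busy) with some successor in Z. Already a fixed point.
Sat(E[~busy U A[busy U ~empty]]) = {q0, q1, q2, q4}
q3 ∉ Sat(E[~busy U A[busy U ~empty]]) = {q0, q1, q2, q4}, so the formula does not hold at q3.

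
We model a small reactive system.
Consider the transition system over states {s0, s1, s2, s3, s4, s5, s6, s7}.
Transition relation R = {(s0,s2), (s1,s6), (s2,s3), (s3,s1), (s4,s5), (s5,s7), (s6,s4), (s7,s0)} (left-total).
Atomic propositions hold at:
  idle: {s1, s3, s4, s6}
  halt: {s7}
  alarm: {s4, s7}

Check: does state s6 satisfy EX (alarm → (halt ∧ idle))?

No

Sat(halt ∧ idle) = ∅
Sat(alarm → (halt ∧ idle)) = {s0, s1, s2, s3, s5, s6}
Sat(EX (alarm → (halt ∧ idle))) = {s : some successor in {s0, s1, s2, s3, s5, s6}} = {s0, s1, s2, s3, s4, s7}
s6 ∉ Sat(EX (alarm → (halt ∧ idle))) = {s0, s1, s2, s3, s4, s7}, so the formula does not hold at s6.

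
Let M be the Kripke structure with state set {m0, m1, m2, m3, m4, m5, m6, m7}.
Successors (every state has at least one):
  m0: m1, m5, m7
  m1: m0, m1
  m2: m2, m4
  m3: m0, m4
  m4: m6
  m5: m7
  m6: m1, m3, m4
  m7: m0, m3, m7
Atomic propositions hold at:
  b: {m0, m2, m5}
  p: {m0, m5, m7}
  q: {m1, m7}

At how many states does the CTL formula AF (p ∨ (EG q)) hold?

4

EG q: greatest fixpoint, start Z0 = {m1, m7}, keep only states in Sat with some successor in Z. Already a fixed point.
Sat(EG q) = {m1, m7}
Sat(p ∨ (EG q)) = {m0, m1, m5, m7}
AF (p ∨ (EG q)): least fixpoint, start Z0 = {m0, m1, m5, m7}, add states with every successor in Z. Already a fixed point.
Sat(AF (p ∨ (EG q))) = {m0, m1, m5, m7}
|Sat(AF (p ∨ (EG q)))| = |{m0, m1, m5, m7}| = 4.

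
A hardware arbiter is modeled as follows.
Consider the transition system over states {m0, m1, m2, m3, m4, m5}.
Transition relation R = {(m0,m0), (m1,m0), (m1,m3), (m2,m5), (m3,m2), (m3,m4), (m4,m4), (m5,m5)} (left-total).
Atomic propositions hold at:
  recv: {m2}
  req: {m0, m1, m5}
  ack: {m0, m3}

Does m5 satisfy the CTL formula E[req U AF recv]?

AF recv: least fixpoint, start Z0 = {m2}, add states with every successor in Z. Already a fixed point.
Sat(AF recv) = {m2}
E[req U AF recv]: least fixpoint, start Z0 = Sat(AF recv) = {m2}, add states in Sat(req) with some successor in Z. Already a fixed point.
Sat(E[req U AF recv]) = {m2}
m5 ∉ Sat(E[req U AF recv]) = {m2}, so the formula does not hold at m5.

No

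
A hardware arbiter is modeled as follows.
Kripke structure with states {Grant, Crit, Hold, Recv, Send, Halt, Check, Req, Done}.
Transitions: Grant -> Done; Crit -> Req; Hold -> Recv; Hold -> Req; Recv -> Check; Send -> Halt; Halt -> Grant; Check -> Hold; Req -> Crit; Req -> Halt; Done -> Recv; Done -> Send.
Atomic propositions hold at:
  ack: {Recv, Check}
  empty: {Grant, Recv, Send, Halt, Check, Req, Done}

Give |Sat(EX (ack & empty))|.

3

Sat(ack & empty) = {Recv, Check}
Sat(EX (ack & empty)) = {s : some successor in {Recv, Check}} = {Hold, Recv, Done}
|Sat(EX (ack & empty))| = |{Hold, Recv, Done}| = 3.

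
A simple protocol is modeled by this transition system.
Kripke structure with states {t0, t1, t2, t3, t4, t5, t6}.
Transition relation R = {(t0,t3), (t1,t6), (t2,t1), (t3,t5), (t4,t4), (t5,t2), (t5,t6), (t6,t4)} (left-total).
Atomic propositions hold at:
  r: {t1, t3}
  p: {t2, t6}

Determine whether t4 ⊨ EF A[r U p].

No

A[r U p]: least fixpoint, start Z0 = Sat(p) = {t2, t6}, add states in Sat(r) with every successor in Z. Z1 = {t1, t2, t6}; fixed.
Sat(A[r U p]) = {t1, t2, t6}
EF A[r U p]: least fixpoint, start Z0 = {t1, t2, t6}, add states with some successor in Z. Z1 = {t1, t2, t5, t6}; Z2 = {t1, t2, t3, t5, t6}; Z3 = {t0, t1, t2, t3, t5, t6}; fixed.
Sat(EF A[r U p]) = {t0, t1, t2, t3, t5, t6}
t4 ∉ Sat(EF A[r U p]) = {t0, t1, t2, t3, t5, t6}, so the formula does not hold at t4.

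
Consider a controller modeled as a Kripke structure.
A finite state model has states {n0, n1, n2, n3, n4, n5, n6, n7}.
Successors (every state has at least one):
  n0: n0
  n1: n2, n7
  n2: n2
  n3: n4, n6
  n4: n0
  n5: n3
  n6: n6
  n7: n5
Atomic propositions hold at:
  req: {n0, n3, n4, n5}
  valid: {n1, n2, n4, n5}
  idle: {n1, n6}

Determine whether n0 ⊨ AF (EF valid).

No

EF valid: least fixpoint, start Z0 = {n1, n2, n4, n5}, add states with some successor in Z. Z1 = {n1, n2, n3, n4, n5, n7}; fixed.
Sat(EF valid) = {n1, n2, n3, n4, n5, n7}
AF (EF valid): least fixpoint, start Z0 = {n1, n2, n3, n4, n5, n7}, add states with every successor in Z. Already a fixed point.
Sat(AF (EF valid)) = {n1, n2, n3, n4, n5, n7}
n0 ∉ Sat(AF (EF valid)) = {n1, n2, n3, n4, n5, n7}, so the formula does not hold at n0.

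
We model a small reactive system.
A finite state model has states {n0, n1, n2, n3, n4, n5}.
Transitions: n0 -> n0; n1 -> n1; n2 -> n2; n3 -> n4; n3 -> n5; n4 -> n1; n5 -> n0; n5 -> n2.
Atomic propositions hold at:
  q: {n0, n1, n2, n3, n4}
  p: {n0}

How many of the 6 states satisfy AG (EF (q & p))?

1

Sat(q & p) = {n0}
EF (q & p): least fixpoint, start Z0 = {n0}, add states with some successor in Z. Z1 = {n0, n5}; Z2 = {n0, n3, n5}; fixed.
Sat(EF (q & p)) = {n0, n3, n5}
AG (EF (q & p)): greatest fixpoint, start Z0 = {n0, n3, n5}, keep only states in Sat with every successor in Z. Z1 = {n0}; fixed.
Sat(AG (EF (q & p))) = {n0}
|Sat(AG (EF (q & p)))| = |{n0}| = 1.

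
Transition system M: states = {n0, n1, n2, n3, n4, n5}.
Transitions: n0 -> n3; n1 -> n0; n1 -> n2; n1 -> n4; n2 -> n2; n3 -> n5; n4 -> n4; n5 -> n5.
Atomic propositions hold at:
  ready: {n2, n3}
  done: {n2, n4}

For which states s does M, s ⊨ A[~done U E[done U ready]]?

Sat(~done) = {n0, n1, n3, n5}
E[done U ready]: least fixpoint, start Z0 = Sat(ready) = {n2, n3}, add states in Sat(done) with some successor in Z. Already a fixed point.
Sat(E[done U ready]) = {n2, n3}
A[~done U E[done U ready]]: least fixpoint, start Z0 = Sat(E[done U ready]) = {n2, n3}, add states in Sat(~done) with every successor in Z. Z1 = {n0, n2, n3}; fixed.
Sat(A[~done U E[done U ready]]) = {n0, n2, n3}

{n0, n2, n3}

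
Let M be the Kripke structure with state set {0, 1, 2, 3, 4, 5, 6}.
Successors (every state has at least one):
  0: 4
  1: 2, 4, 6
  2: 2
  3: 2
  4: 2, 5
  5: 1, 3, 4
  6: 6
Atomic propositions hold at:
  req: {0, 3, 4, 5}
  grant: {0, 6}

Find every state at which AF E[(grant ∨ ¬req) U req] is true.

Sat(¬req) = {1, 2, 6}
Sat(grant ∨ ¬req) = {0, 1, 2, 6}
E[(grant ∨ ¬req) U req]: least fixpoint, start Z0 = Sat(req) = {0, 3, 4, 5}, add states in Sat(grant ∨ ¬req) with some successor in Z. Z1 = {0, 1, 3, 4, 5}; fixed.
Sat(E[(grant ∨ ¬req) U req]) = {0, 1, 3, 4, 5}
AF E[(grant ∨ ¬req) U req]: least fixpoint, start Z0 = {0, 1, 3, 4, 5}, add states with every successor in Z. Already a fixed point.
Sat(AF E[(grant ∨ ¬req) U req]) = {0, 1, 3, 4, 5}

{0, 1, 3, 4, 5}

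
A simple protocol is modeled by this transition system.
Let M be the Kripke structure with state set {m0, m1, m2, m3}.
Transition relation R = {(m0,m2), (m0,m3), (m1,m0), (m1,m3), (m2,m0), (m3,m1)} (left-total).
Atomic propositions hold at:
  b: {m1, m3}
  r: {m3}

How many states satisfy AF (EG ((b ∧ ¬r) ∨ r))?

2

Sat(¬r) = {m0, m1, m2}
Sat(b ∧ ¬r) = {m1}
Sat((b ∧ ¬r) ∨ r) = {m1, m3}
EG ((b ∧ ¬r) ∨ r): greatest fixpoint, start Z0 = {m1, m3}, keep only states in Sat with some successor in Z. Already a fixed point.
Sat(EG ((b ∧ ¬r) ∨ r)) = {m1, m3}
AF (EG ((b ∧ ¬r) ∨ r)): least fixpoint, start Z0 = {m1, m3}, add states with every successor in Z. Already a fixed point.
Sat(AF (EG ((b ∧ ¬r) ∨ r))) = {m1, m3}
|Sat(AF (EG ((b ∧ ¬r) ∨ r)))| = |{m1, m3}| = 2.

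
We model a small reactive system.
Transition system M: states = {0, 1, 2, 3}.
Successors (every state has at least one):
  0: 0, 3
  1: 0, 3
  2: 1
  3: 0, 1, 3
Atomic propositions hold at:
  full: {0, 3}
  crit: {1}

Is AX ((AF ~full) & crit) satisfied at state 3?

No

Sat(~full) = {1, 2}
AF ~full: least fixpoint, start Z0 = {1, 2}, add states with every successor in Z. Already a fixed point.
Sat(AF ~full) = {1, 2}
Sat((AF ~full) & crit) = {1}
Sat(AX ((AF ~full) & crit)) = {s : every successor in {1}} = {2}
3 ∉ Sat(AX ((AF ~full) & crit)) = {2}, so the formula does not hold at 3.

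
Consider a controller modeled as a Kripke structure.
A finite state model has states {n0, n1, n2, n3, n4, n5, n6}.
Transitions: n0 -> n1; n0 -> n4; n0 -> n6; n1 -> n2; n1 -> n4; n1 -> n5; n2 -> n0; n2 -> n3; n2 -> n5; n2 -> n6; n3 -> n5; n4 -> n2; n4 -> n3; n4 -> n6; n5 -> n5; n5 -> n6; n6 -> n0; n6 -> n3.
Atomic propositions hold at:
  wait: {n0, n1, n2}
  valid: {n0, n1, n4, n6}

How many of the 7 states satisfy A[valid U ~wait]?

Sat(~wait) = {n3, n4, n5, n6}
A[valid U ~wait]: least fixpoint, start Z0 = Sat(~wait) = {n3, n4, n5, n6}, add states in Sat(valid) with every successor in Z. Already a fixed point.
Sat(A[valid U ~wait]) = {n3, n4, n5, n6}
|Sat(A[valid U ~wait])| = |{n3, n4, n5, n6}| = 4.

4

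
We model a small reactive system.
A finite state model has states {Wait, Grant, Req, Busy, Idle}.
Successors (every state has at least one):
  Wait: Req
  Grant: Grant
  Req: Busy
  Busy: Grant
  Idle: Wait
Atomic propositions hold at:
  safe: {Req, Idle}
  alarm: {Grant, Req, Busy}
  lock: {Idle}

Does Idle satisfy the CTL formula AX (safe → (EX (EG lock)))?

EG lock: greatest fixpoint, start Z0 = {Idle}, keep only states in Sat with some successor in Z. Z1 = ∅; fixed.
Sat(EG lock) = ∅
Sat(EX (EG lock)) = {s : some successor in ∅} = ∅
Sat(safe → (EX (EG lock))) = {Wait, Grant, Busy}
Sat(AX (safe → (EX (EG lock)))) = {s : every successor in {Wait, Grant, Busy}} = {Grant, Req, Busy, Idle}
Idle ∈ Sat(AX (safe → (EX (EG lock)))) = {Grant, Req, Busy, Idle}, so the formula holds at Idle.

Yes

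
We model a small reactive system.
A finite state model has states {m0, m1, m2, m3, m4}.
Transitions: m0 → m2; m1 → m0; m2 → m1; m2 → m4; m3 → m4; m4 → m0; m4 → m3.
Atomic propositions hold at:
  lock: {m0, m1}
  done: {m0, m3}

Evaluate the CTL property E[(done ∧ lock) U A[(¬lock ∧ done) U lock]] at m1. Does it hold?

Yes

Sat(done ∧ lock) = {m0}
Sat(¬lock) = {m2, m3, m4}
Sat(¬lock ∧ done) = {m3}
A[(¬lock ∧ done) U lock]: least fixpoint, start Z0 = Sat(lock) = {m0, m1}, add states in Sat(¬lock ∧ done) with every successor in Z. Already a fixed point.
Sat(A[(¬lock ∧ done) U lock]) = {m0, m1}
E[(done ∧ lock) U A[(¬lock ∧ done) U lock]]: least fixpoint, start Z0 = Sat(A[(¬lock ∧ done) U lock]) = {m0, m1}, add states in Sat(done ∧ lock) with some successor in Z. Already a fixed point.
Sat(E[(done ∧ lock) U A[(¬lock ∧ done) U lock]]) = {m0, m1}
m1 ∈ Sat(E[(done ∧ lock) U A[(¬lock ∧ done) U lock]]) = {m0, m1}, so the formula holds at m1.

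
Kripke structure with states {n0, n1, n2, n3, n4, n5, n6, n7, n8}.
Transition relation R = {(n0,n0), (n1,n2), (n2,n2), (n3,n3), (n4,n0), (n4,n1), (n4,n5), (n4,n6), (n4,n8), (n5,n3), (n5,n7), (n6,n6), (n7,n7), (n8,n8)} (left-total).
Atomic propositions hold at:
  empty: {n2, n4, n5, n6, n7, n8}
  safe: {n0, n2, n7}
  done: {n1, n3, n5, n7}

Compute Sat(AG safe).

AG safe: greatest fixpoint, start Z0 = {n0, n2, n7}, keep only states in Sat with every successor in Z. Already a fixed point.
Sat(AG safe) = {n0, n2, n7}

{n0, n2, n7}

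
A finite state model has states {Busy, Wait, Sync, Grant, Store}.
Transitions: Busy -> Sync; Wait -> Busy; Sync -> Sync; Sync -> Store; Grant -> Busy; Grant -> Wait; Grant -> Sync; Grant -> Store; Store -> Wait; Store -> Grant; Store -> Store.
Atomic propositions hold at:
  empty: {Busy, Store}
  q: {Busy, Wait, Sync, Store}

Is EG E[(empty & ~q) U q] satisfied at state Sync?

Yes

Sat(~q) = {Grant}
Sat(empty & ~q) = ∅
E[(empty & ~q) U q]: least fixpoint, start Z0 = Sat(q) = {Busy, Wait, Sync, Store}, add states in Sat(empty & ~q) with some successor in Z. Already a fixed point.
Sat(E[(empty & ~q) U q]) = {Busy, Wait, Sync, Store}
EG E[(empty & ~q) U q]: greatest fixpoint, start Z0 = {Busy, Wait, Sync, Store}, keep only states in Sat with some successor in Z. Already a fixed point.
Sat(EG E[(empty & ~q) U q]) = {Busy, Wait, Sync, Store}
Sync ∈ Sat(EG E[(empty & ~q) U q]) = {Busy, Wait, Sync, Store}, so the formula holds at Sync.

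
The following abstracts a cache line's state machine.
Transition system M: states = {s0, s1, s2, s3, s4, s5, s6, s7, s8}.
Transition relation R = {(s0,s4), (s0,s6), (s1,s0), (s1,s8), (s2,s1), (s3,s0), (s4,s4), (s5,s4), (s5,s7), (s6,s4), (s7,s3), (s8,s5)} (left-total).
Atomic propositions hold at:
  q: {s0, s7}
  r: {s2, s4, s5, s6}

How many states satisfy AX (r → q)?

4

Sat(r → q) = {s0, s1, s3, s7, s8}
Sat(AX (r → q)) = {s : every successor in {s0, s1, s3, s7, s8}} = {s1, s2, s3, s7}
|Sat(AX (r → q))| = |{s1, s2, s3, s7}| = 4.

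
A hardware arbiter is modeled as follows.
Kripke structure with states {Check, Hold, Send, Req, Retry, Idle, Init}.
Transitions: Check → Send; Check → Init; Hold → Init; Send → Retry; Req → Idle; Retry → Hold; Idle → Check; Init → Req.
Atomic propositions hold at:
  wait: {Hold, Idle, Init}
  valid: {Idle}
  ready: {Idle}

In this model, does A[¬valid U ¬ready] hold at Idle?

Sat(¬valid) = {Check, Hold, Send, Req, Retry, Init}
Sat(¬ready) = {Check, Hold, Send, Req, Retry, Init}
A[¬valid U ¬ready]: least fixpoint, start Z0 = Sat(¬ready) = {Check, Hold, Send, Req, Retry, Init}, add states in Sat(¬valid) with every successor in Z. Already a fixed point.
Sat(A[¬valid U ¬ready]) = {Check, Hold, Send, Req, Retry, Init}
Idle ∉ Sat(A[¬valid U ¬ready]) = {Check, Hold, Send, Req, Retry, Init}, so the formula does not hold at Idle.

No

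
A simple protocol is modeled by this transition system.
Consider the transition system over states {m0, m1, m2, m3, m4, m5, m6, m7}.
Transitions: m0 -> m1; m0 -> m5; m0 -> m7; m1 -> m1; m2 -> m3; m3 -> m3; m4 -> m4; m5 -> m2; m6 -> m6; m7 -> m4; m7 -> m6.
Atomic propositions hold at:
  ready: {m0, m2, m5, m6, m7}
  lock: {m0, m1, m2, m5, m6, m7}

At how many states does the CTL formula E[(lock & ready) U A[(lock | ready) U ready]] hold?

Sat(lock & ready) = {m0, m2, m5, m6, m7}
Sat(lock | ready) = {m0, m1, m2, m5, m6, m7}
A[(lock | ready) U ready]: least fixpoint, start Z0 = Sat(ready) = {m0, m2, m5, m6, m7}, add states in Sat(lock | ready) with every successor in Z. Already a fixed point.
Sat(A[(lock | ready) U ready]) = {m0, m2, m5, m6, m7}
E[(lock & ready) U A[(lock | ready) U ready]]: least fixpoint, start Z0 = Sat(A[(lock | ready) U ready]) = {m0, m2, m5, m6, m7}, add states in Sat(lock & ready) with some successor in Z. Already a fixed point.
Sat(E[(lock & ready) U A[(lock | ready) U ready]]) = {m0, m2, m5, m6, m7}
|Sat(E[(lock & ready) U A[(lock | ready) U ready]])| = |{m0, m2, m5, m6, m7}| = 5.

5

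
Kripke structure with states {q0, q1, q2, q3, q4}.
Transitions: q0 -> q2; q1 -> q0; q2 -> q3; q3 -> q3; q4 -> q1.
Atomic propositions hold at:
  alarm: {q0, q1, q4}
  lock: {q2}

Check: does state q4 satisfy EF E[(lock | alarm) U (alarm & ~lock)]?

Yes

Sat(lock | alarm) = {q0, q1, q2, q4}
Sat(~lock) = {q0, q1, q3, q4}
Sat(alarm & ~lock) = {q0, q1, q4}
E[(lock | alarm) U (alarm & ~lock)]: least fixpoint, start Z0 = Sat((alarm & ~lock)) = {q0, q1, q4}, add states in Sat(lock | alarm) with some successor in Z. Already a fixed point.
Sat(E[(lock | alarm) U (alarm & ~lock)]) = {q0, q1, q4}
EF E[(lock | alarm) U (alarm & ~lock)]: least fixpoint, start Z0 = {q0, q1, q4}, add states with some successor in Z. Already a fixed point.
Sat(EF E[(lock | alarm) U (alarm & ~lock)]) = {q0, q1, q4}
q4 ∈ Sat(EF E[(lock | alarm) U (alarm & ~lock)]) = {q0, q1, q4}, so the formula holds at q4.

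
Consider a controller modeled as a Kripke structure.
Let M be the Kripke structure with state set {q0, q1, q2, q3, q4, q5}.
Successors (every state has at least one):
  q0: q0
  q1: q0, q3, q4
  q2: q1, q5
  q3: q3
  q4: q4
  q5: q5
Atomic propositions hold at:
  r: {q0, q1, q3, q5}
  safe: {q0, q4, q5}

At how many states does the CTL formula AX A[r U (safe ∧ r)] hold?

Sat(safe ∧ r) = {q0, q5}
A[r U (safe ∧ r)]: least fixpoint, start Z0 = Sat((safe ∧ r)) = {q0, q5}, add states in Sat(r) with every successor in Z. Already a fixed point.
Sat(A[r U (safe ∧ r)]) = {q0, q5}
Sat(AX A[r U (safe ∧ r)]) = {s : every successor in {q0, q5}} = {q0, q5}
|Sat(AX A[r U (safe ∧ r)])| = |{q0, q5}| = 2.

2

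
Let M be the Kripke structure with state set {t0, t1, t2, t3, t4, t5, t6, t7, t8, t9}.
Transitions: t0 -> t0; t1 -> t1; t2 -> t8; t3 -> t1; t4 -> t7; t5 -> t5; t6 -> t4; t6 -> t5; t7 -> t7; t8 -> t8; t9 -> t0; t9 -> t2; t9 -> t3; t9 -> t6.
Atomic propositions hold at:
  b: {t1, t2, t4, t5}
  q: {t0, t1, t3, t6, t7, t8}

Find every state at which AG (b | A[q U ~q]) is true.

{t1, t5}

Sat(~q) = {t2, t4, t5, t9}
A[q U ~q]: least fixpoint, start Z0 = Sat(~q) = {t2, t4, t5, t9}, add states in Sat(q) with every successor in Z. Z1 = {t2, t4, t5, t6, t9}; fixed.
Sat(A[q U ~q]) = {t2, t4, t5, t6, t9}
Sat(b | A[q U ~q]) = {t1, t2, t4, t5, t6, t9}
AG (b | A[q U ~q]): greatest fixpoint, start Z0 = {t1, t2, t4, t5, t6, t9}, keep only states in Sat with every successor in Z. Z1 = {t1, t5, t6}; Z2 = {t1, t5}; fixed.
Sat(AG (b | A[q U ~q])) = {t1, t5}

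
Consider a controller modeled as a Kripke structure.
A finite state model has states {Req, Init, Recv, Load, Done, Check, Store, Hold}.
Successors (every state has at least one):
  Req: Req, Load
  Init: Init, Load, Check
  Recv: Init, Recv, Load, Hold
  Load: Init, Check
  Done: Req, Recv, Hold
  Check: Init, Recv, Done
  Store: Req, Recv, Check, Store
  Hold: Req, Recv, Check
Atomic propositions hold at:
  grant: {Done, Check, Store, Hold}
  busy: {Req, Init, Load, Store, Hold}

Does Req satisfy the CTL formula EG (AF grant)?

AF grant: least fixpoint, start Z0 = {Done, Check, Store, Hold}, add states with every successor in Z. Already a fixed point.
Sat(AF grant) = {Done, Check, Store, Hold}
EG (AF grant): greatest fixpoint, start Z0 = {Done, Check, Store, Hold}, keep only states in Sat with some successor in Z. Already a fixed point.
Sat(EG (AF grant)) = {Done, Check, Store, Hold}
Req ∉ Sat(EG (AF grant)) = {Done, Check, Store, Hold}, so the formula does not hold at Req.

No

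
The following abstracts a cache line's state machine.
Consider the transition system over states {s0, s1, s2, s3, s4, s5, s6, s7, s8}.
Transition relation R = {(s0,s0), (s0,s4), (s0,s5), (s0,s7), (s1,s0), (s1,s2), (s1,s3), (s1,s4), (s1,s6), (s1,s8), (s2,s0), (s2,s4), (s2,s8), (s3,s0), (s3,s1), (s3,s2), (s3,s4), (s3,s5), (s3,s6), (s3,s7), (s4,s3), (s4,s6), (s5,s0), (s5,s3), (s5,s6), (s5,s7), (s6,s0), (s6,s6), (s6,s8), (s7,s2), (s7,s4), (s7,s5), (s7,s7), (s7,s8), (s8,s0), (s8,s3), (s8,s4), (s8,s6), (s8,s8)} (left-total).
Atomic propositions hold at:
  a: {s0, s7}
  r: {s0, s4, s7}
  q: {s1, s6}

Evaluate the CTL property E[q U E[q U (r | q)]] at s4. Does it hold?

Yes

Sat(r | q) = {s0, s1, s4, s6, s7}
E[q U (r | q)]: least fixpoint, start Z0 = Sat((r | q)) = {s0, s1, s4, s6, s7}, add states in Sat(q) with some successor in Z. Already a fixed point.
Sat(E[q U (r | q)]) = {s0, s1, s4, s6, s7}
E[q U E[q U (r | q)]]: least fixpoint, start Z0 = Sat(E[q U (r | q)]) = {s0, s1, s4, s6, s7}, add states in Sat(q) with some successor in Z. Already a fixed point.
Sat(E[q U E[q U (r | q)]]) = {s0, s1, s4, s6, s7}
s4 ∈ Sat(E[q U E[q U (r | q)]]) = {s0, s1, s4, s6, s7}, so the formula holds at s4.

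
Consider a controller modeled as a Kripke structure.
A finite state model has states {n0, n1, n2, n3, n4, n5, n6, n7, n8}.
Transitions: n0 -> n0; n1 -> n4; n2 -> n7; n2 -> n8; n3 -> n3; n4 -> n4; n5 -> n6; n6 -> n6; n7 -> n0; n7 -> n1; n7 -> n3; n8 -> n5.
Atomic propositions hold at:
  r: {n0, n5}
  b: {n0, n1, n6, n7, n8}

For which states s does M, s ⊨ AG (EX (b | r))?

{n0, n5, n6, n8}

Sat(b | r) = {n0, n1, n5, n6, n7, n8}
Sat(EX (b | r)) = {s : some successor in {n0, n1, n5, n6, n7, n8}} = {n0, n2, n5, n6, n7, n8}
AG (EX (b | r)): greatest fixpoint, start Z0 = {n0, n2, n5, n6, n7, n8}, keep only states in Sat with every successor in Z. Z1 = {n0, n2, n5, n6, n8}; Z2 = {n0, n5, n6, n8}; fixed.
Sat(AG (EX (b | r))) = {n0, n5, n6, n8}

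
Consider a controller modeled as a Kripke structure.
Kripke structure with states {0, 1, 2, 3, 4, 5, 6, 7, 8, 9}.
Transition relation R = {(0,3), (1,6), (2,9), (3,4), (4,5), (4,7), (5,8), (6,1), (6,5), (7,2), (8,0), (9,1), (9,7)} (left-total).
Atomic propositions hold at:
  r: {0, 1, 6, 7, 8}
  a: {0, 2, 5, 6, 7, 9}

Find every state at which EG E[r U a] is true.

E[r U a]: least fixpoint, start Z0 = Sat(a) = {0, 2, 5, 6, 7, 9}, add states in Sat(r) with some successor in Z. Z1 = {0, 1, 2, 5, 6, 7, 8, 9}; fixed.
Sat(E[r U a]) = {0, 1, 2, 5, 6, 7, 8, 9}
EG E[r U a]: greatest fixpoint, start Z0 = {0, 1, 2, 5, 6, 7, 8, 9}, keep only states in Sat with some successor in Z. Z1 = {1, 2, 5, 6, 7, 8, 9}; Z2 = {1, 2, 5, 6, 7, 9}; Z3 = {1, 2, 6, 7, 9}; fixed.
Sat(EG E[r U a]) = {1, 2, 6, 7, 9}

{1, 2, 6, 7, 9}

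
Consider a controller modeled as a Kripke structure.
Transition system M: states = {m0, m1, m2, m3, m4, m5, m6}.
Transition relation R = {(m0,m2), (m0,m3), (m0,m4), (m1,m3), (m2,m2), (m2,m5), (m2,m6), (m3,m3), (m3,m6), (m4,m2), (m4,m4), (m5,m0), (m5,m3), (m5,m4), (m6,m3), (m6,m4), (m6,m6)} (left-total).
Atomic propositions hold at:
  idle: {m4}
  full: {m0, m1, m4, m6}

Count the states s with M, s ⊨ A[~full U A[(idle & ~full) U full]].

Sat(~full) = {m2, m3, m5}
Sat(idle & ~full) = ∅
A[(idle & ~full) U full]: least fixpoint, start Z0 = Sat(full) = {m0, m1, m4, m6}, add states in Sat(idle & ~full) with every successor in Z. Already a fixed point.
Sat(A[(idle & ~full) U full]) = {m0, m1, m4, m6}
A[~full U A[(idle & ~full) U full]]: least fixpoint, start Z0 = Sat(A[(idle & ~full) U full]) = {m0, m1, m4, m6}, add states in Sat(~full) with every successor in Z. Already a fixed point.
Sat(A[~full U A[(idle & ~full) U full]]) = {m0, m1, m4, m6}
|Sat(A[~full U A[(idle & ~full) U full]])| = |{m0, m1, m4, m6}| = 4.

4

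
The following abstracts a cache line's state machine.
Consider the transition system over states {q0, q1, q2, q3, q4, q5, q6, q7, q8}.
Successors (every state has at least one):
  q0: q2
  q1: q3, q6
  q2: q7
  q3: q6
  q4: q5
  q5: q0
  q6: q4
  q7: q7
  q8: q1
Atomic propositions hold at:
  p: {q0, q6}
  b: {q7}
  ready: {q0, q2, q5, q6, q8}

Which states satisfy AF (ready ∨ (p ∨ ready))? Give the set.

{q0, q1, q2, q3, q4, q5, q6, q8}

Sat(p ∨ ready) = {q0, q2, q5, q6, q8}
Sat(ready ∨ (p ∨ ready)) = {q0, q2, q5, q6, q8}
AF (ready ∨ (p ∨ ready)): least fixpoint, start Z0 = {q0, q2, q5, q6, q8}, add states with every successor in Z. Z1 = {q0, q2, q3, q4, q5, q6, q8}; Z2 = {q0, q1, q2, q3, q4, q5, q6, q8}; fixed.
Sat(AF (ready ∨ (p ∨ ready))) = {q0, q1, q2, q3, q4, q5, q6, q8}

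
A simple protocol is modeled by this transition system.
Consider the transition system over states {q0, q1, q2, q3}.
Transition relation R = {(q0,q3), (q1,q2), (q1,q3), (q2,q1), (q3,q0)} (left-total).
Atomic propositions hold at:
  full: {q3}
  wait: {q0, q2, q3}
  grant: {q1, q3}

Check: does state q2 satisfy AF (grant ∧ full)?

Sat(grant ∧ full) = {q3}
AF (grant ∧ full): least fixpoint, start Z0 = {q3}, add states with every successor in Z. Z1 = {q0, q3}; fixed.
Sat(AF (grant ∧ full)) = {q0, q3}
q2 ∉ Sat(AF (grant ∧ full)) = {q0, q3}, so the formula does not hold at q2.

No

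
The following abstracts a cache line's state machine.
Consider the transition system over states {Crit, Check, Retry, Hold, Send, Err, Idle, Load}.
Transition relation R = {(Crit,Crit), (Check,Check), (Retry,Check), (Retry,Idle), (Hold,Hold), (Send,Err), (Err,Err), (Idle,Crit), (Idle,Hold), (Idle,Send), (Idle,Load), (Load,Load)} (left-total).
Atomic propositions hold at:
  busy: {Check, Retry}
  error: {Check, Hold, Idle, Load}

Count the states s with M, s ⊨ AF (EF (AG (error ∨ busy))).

5

Sat(error ∨ busy) = {Check, Retry, Hold, Idle, Load}
AG (error ∨ busy): greatest fixpoint, start Z0 = {Check, Retry, Hold, Idle, Load}, keep only states in Sat with every successor in Z. Z1 = {Check, Retry, Hold, Load}; Z2 = {Check, Hold, Load}; fixed.
Sat(AG (error ∨ busy)) = {Check, Hold, Load}
EF (AG (error ∨ busy)): least fixpoint, start Z0 = {Check, Hold, Load}, add states with some successor in Z. Z1 = {Check, Retry, Hold, Idle, Load}; fixed.
Sat(EF (AG (error ∨ busy))) = {Check, Retry, Hold, Idle, Load}
AF (EF (AG (error ∨ busy))): least fixpoint, start Z0 = {Check, Retry, Hold, Idle, Load}, add states with every successor in Z. Already a fixed point.
Sat(AF (EF (AG (error ∨ busy)))) = {Check, Retry, Hold, Idle, Load}
|Sat(AF (EF (AG (error ∨ busy))))| = |{Check, Retry, Hold, Idle, Load}| = 5.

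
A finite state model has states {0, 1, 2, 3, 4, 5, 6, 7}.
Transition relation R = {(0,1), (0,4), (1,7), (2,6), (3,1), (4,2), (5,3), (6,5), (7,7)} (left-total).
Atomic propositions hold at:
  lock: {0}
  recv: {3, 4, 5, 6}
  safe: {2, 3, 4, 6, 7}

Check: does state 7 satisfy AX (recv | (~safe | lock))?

No

Sat(~safe) = {0, 1, 5}
Sat(~safe | lock) = {0, 1, 5}
Sat(recv | (~safe | lock)) = {0, 1, 3, 4, 5, 6}
Sat(AX (recv | (~safe | lock))) = {s : every successor in {0, 1, 3, 4, 5, 6}} = {0, 2, 3, 5, 6}
7 ∉ Sat(AX (recv | (~safe | lock))) = {0, 2, 3, 5, 6}, so the formula does not hold at 7.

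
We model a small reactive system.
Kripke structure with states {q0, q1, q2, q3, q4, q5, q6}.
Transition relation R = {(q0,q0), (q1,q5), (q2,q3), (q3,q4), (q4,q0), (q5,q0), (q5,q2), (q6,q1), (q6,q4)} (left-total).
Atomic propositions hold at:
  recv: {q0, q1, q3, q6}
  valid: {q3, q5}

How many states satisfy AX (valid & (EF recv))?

EF recv: least fixpoint, start Z0 = {q0, q1, q3, q6}, add states with some successor in Z. Z1 = {q0, q1, q2, q3, q4, q5, q6}; fixed.
Sat(EF recv) = {q0, q1, q2, q3, q4, q5, q6}
Sat(valid & (EF recv)) = {q3, q5}
Sat(AX (valid & (EF recv))) = {s : every successor in {q3, q5}} = {q1, q2}
|Sat(AX (valid & (EF recv)))| = |{q1, q2}| = 2.

2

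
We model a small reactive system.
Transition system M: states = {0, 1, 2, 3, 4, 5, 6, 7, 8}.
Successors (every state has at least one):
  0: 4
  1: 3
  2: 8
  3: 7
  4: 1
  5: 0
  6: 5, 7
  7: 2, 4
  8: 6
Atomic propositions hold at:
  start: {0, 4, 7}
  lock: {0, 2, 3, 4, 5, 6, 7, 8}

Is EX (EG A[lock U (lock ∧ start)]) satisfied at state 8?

Sat(lock ∧ start) = {0, 4, 7}
A[lock U (lock ∧ start)]: least fixpoint, start Z0 = Sat((lock ∧ start)) = {0, 4, 7}, add states in Sat(lock) with every successor in Z. Z1 = {0, 3, 4, 5, 7}; Z2 = {0, 3, 4, 5, 6, 7}; Z3 = {0, 3, 4, 5, 6, 7, 8}; Z4 = {0, 2, 3, 4, 5, 6, 7, 8}; fixed.
Sat(A[lock U (lock ∧ start)]) = {0, 2, 3, 4, 5, 6, 7, 8}
EG A[lock U (lock ∧ start)]: greatest fixpoint, start Z0 = {0, 2, 3, 4, 5, 6, 7, 8}, keep only states in Sat with some successor in Z. Z1 = {0, 2, 3, 5, 6, 7, 8}; Z2 = {2, 3, 5, 6, 7, 8}; Z3 = {2, 3, 6, 7, 8}; fixed.
Sat(EG A[lock U (lock ∧ start)]) = {2, 3, 6, 7, 8}
Sat(EX (EG A[lock U (lock ∧ start)])) = {s : some successor in {2, 3, 6, 7, 8}} = {1, 2, 3, 6, 7, 8}
8 ∈ Sat(EX (EG A[lock U (lock ∧ start)])) = {1, 2, 3, 6, 7, 8}, so the formula holds at 8.

Yes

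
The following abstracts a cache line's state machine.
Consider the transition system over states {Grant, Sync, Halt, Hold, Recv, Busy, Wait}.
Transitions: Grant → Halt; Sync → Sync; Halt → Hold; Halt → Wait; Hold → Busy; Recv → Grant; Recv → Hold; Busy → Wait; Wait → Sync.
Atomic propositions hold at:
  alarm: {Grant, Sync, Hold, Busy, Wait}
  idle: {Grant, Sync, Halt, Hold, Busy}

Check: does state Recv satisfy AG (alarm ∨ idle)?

Sat(alarm ∨ idle) = {Grant, Sync, Halt, Hold, Busy, Wait}
AG (alarm ∨ idle): greatest fixpoint, start Z0 = {Grant, Sync, Halt, Hold, Busy, Wait}, keep only states in Sat with every successor in Z. Already a fixed point.
Sat(AG (alarm ∨ idle)) = {Grant, Sync, Halt, Hold, Busy, Wait}
Recv ∉ Sat(AG (alarm ∨ idle)) = {Grant, Sync, Halt, Hold, Busy, Wait}, so the formula does not hold at Recv.

No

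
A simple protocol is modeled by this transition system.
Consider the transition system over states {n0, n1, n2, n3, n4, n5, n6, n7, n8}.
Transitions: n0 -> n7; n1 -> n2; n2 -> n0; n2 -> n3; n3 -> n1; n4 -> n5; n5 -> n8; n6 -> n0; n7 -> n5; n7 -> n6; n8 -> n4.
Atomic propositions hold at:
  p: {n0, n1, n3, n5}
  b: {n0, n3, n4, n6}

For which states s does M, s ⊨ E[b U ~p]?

Sat(~p) = {n2, n4, n6, n7, n8}
E[b U ~p]: least fixpoint, start Z0 = Sat(~p) = {n2, n4, n6, n7, n8}, add states in Sat(b) with some successor in Z. Z1 = {n0, n2, n4, n6, n7, n8}; fixed.
Sat(E[b U ~p]) = {n0, n2, n4, n6, n7, n8}

{n0, n2, n4, n6, n7, n8}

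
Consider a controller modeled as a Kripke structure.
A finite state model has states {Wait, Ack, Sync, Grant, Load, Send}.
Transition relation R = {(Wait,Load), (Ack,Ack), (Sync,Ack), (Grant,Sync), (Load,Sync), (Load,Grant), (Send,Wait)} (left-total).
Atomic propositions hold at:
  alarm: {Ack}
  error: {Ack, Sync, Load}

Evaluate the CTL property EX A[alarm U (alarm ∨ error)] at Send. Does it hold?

Sat(alarm ∨ error) = {Ack, Sync, Load}
A[alarm U (alarm ∨ error)]: least fixpoint, start Z0 = Sat((alarm ∨ error)) = {Ack, Sync, Load}, add states in Sat(alarm) with every successor in Z. Already a fixed point.
Sat(A[alarm U (alarm ∨ error)]) = {Ack, Sync, Load}
Sat(EX A[alarm U (alarm ∨ error)]) = {s : some successor in {Ack, Sync, Load}} = {Wait, Ack, Sync, Grant, Load}
Send ∉ Sat(EX A[alarm U (alarm ∨ error)]) = {Wait, Ack, Sync, Grant, Load}, so the formula does not hold at Send.

No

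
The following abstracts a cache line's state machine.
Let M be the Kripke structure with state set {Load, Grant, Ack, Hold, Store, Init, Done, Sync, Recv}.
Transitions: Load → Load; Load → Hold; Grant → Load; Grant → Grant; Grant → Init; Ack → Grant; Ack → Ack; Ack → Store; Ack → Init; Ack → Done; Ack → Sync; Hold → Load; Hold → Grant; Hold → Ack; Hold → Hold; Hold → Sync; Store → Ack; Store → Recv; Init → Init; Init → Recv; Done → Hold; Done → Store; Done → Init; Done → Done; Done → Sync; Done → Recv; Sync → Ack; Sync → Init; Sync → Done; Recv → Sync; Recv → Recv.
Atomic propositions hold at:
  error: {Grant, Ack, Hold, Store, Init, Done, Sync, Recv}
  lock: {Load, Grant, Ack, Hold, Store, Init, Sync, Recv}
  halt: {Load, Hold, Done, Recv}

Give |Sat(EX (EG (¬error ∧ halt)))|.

3

Sat(¬error) = {Load}
Sat(¬error ∧ halt) = {Load}
EG (¬error ∧ halt): greatest fixpoint, start Z0 = {Load}, keep only states in Sat with some successor in Z. Already a fixed point.
Sat(EG (¬error ∧ halt)) = {Load}
Sat(EX (EG (¬error ∧ halt))) = {s : some successor in {Load}} = {Load, Grant, Hold}
|Sat(EX (EG (¬error ∧ halt)))| = |{Load, Grant, Hold}| = 3.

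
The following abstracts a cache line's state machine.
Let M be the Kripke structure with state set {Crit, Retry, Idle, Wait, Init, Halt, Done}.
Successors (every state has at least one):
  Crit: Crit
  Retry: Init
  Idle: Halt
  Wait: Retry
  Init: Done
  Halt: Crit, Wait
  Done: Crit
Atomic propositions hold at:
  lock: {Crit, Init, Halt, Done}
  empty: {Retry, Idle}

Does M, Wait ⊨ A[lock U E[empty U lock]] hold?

E[empty U lock]: least fixpoint, start Z0 = Sat(lock) = {Crit, Init, Halt, Done}, add states in Sat(empty) with some successor in Z. Z1 = {Crit, Retry, Idle, Init, Halt, Done}; fixed.
Sat(E[empty U lock]) = {Crit, Retry, Idle, Init, Halt, Done}
A[lock U E[empty U lock]]: least fixpoint, start Z0 = Sat(E[empty U lock]) = {Crit, Retry, Idle, Init, Halt, Done}, add states in Sat(lock) with every successor in Z. Already a fixed point.
Sat(A[lock U E[empty U lock]]) = {Crit, Retry, Idle, Init, Halt, Done}
Wait ∉ Sat(A[lock U E[empty U lock]]) = {Crit, Retry, Idle, Init, Halt, Done}, so the formula does not hold at Wait.

No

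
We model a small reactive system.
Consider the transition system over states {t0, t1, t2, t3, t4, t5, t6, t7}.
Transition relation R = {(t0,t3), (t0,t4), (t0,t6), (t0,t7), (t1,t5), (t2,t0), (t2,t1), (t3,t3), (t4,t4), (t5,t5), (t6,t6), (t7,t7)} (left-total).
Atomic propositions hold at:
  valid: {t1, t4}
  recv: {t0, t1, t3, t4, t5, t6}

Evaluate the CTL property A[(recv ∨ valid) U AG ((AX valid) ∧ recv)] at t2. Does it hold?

No

Sat(recv ∨ valid) = {t0, t1, t3, t4, t5, t6}
Sat(AX valid) = {s : every successor in {t1, t4}} = {t4}
Sat((AX valid) ∧ recv) = {t4}
AG ((AX valid) ∧ recv): greatest fixpoint, start Z0 = {t4}, keep only states in Sat with every successor in Z. Already a fixed point.
Sat(AG ((AX valid) ∧ recv)) = {t4}
A[(recv ∨ valid) U AG ((AX valid) ∧ recv)]: least fixpoint, start Z0 = Sat(AG ((AX valid) ∧ recv)) = {t4}, add states in Sat(recv ∨ valid) with every successor in Z. Already a fixed point.
Sat(A[(recv ∨ valid) U AG ((AX valid) ∧ recv)]) = {t4}
t2 ∉ Sat(A[(recv ∨ valid) U AG ((AX valid) ∧ recv)]) = {t4}, so the formula does not hold at t2.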